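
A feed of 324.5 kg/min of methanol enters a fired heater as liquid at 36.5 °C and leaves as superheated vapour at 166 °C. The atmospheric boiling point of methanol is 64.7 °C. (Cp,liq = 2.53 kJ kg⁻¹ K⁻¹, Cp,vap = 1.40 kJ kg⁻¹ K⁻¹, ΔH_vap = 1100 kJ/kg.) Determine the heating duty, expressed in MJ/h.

liquid 36.5→64.7 °C: 71.346 kJ/kg
vaporisation at 64.7 °C: 1100 kJ/kg
vapour 64.7→166 °C: 141.82 kJ/kg
Δh = 71.346 + 1100 + 141.82 = 1313.2 kJ/kg
Q = ṁ·Δh = 324.5 kg/min × 1313.2 kJ/kg = 426120 kJ/min
|Q| = 7102 kW = 25567 MJ/h

Q = 25600 MJ/h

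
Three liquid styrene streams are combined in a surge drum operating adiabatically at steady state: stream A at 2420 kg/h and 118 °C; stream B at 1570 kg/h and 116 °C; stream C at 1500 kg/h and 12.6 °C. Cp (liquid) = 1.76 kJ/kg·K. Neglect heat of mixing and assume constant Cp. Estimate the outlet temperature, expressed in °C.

Energy balance with Q = 0: Σ ṁᵢCp,ᵢ(T_out − Tᵢ) = 0
T_out = Σ ṁᵢCp,ᵢTᵢ / Σ ṁᵢCp,ᵢ
      = 856380 / 9662.4 = 88.63 °C

T_out = 88.6 °C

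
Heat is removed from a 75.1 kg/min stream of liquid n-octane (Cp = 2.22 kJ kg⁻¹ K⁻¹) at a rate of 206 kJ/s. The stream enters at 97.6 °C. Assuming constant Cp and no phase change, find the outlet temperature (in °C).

Q = 206 kJ/s = 12360 kJ/min
ΔT = Q/(ṁ·Cp) = 12360/(75.1×2.22) = 74.135 K
T_out = 97.6 − 74.135 = 23.465 °C

T_out = 23.5 °C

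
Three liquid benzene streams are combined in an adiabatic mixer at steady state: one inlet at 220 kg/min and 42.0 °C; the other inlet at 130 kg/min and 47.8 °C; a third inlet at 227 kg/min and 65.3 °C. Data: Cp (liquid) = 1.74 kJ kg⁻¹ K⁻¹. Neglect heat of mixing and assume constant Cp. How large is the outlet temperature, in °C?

T_out = 52.5 °C

Adiabatic, steady state ⇒ Σ ṁᵢCp,ᵢ(T_out − Tᵢ) = 0
T_out = Σ ṁᵢCp,ᵢTᵢ / Σ ṁᵢCp,ᵢ
      = 52682 / 1004 = 52.473 °C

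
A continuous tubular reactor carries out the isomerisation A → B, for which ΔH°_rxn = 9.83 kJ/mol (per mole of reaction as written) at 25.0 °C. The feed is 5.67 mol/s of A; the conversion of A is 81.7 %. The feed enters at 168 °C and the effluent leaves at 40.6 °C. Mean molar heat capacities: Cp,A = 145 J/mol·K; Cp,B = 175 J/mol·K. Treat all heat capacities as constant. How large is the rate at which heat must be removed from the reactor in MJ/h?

Extent of reaction ξ = 0.817 × 5.67 = 4.6324 mol/s
Reaction term: ξ·ΔH°_rxn = 4.6324 × 9.83 = 45.536 kJ/s
Sensible, feed 168→25 °C: -117.57 kJ/s
Outlet flows (mol/s): A 1.0376, B 4.6324
Sensible, products 25→40.6 °C: 14.993 kJ/s
Q = ΔH = -57.038 kJ/s = -57.038 kW
Heat removed = 205.34 MJ/h

Q_out = 205 MJ/h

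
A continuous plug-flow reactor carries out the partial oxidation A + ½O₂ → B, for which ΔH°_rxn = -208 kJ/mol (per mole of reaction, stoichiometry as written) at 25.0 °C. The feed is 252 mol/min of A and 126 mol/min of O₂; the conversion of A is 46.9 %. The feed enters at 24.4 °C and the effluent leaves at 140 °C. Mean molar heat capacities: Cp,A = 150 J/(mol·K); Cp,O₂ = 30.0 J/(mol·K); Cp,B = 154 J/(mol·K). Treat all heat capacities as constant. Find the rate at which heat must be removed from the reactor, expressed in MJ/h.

Extent of reaction ξ = 0.469 × 252 = 118.19 mol/min
Reaction term: ξ·ΔH°_rxn = 118.19 × -208 = -24583 kJ/min
Sensible, feed 24.4→25 °C: 24.948 kJ/min
Outlet flows (mol/min): A 133.81, O₂ 66.906, B 118.19
Sensible, products 25→140 °C: 4632.2 kJ/min
Q = ΔH = -19926 kJ/min = -332.1 kW
Heat removed = 1195.6 MJ/h

Q_out = 1200 MJ/h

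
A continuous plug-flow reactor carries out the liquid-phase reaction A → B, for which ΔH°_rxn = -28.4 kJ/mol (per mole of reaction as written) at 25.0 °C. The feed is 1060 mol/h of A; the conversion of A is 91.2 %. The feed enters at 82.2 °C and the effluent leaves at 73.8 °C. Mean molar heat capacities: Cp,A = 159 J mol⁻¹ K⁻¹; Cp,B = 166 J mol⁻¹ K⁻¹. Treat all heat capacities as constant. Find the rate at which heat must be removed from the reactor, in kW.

Extent of reaction ξ = 0.912 × 1060 = 966.72 mol/h
Reaction term: ξ·ΔH°_rxn = 966.72 × -28.4 = -27455 kJ/h
Sensible, feed 82.2→25 °C: -9640.5 kJ/h
Outlet flows (mol/h): A 93.28, B 966.72
Sensible, products 25→73.8 °C: 8555 kJ/h
Q = ΔH = -28540 kJ/h = -7.9279 kW
Heat removed = 7.9279 kW

Q_out = 7.93 kW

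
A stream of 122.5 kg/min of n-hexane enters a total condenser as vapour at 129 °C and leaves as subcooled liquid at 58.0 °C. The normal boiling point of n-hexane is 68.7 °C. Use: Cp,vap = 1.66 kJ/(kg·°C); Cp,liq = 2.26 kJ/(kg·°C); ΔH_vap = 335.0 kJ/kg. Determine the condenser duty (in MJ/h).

vapour 129→68.7 °C: -100.1 kJ/kg
condensation at 68.7 °C: -335 kJ/kg
liquid 68.7→58.0 °C: -24.182 kJ/kg
Δh = -100.1 + -335 + -24.182 = -459.28 kJ/kg
Q = ṁ·Δh = 122.5 kg/min × -459.28 kJ/kg = -56262 kJ/min
|Q| = 937.7 kW = 3375.7 MJ/h

Q_c = 3380 MJ/h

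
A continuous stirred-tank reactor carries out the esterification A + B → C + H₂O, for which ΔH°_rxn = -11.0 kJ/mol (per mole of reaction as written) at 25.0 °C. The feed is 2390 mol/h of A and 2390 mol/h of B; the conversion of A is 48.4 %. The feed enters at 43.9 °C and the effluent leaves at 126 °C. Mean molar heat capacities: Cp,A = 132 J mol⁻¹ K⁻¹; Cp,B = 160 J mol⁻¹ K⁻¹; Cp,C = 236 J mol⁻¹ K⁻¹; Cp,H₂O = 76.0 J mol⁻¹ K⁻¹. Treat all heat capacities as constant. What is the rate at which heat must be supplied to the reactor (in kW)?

Q_in = 13.0 kW

Extent of reaction ξ = 0.484 × 2390 = 1156.8 mol/h
Reaction term: ξ·ΔH°_rxn = 1156.8 × -11.0 = -12724 kJ/h
Sensible, feed 43.9→25 °C: -13190 kJ/h
Outlet flows (mol/h): A 1233.2, B 1233.2, C 1156.8, H₂O 1156.8
Sensible, products 25→126 °C: 72823 kJ/h
Q = ΔH = 46908 kJ/h = 13.03 kW
Heat supplied = 13.03 kW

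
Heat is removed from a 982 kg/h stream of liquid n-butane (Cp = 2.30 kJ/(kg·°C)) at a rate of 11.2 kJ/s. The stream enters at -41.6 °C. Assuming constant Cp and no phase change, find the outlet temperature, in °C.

Q = 11.2 kJ/s = 40320 kJ/h
ΔT = Q/(ṁ·Cp) = 40320/(982×2.30) = 17.852 K
T_out = -41.6 − 17.852 = -59.452 °C

T_out = -59.5 °C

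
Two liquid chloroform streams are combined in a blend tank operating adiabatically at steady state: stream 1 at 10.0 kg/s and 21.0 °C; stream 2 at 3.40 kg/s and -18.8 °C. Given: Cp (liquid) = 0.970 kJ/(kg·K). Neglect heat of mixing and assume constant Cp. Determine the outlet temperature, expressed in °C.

Energy balance with Q = 0: Σ ṁᵢCp,ᵢ(T_out − Tᵢ) = 0
Σ ṁᵢCp,ᵢTᵢ = 10.0×0.970×21.0 + 3.40×0.970×-18.8 = 141.7
Σ ṁᵢCp,ᵢ = 10.0×0.970 + 3.40×0.970 = 12.998
T_out = 141.7 / 12.998 = 10.901 °C

T_out = 10.9 °C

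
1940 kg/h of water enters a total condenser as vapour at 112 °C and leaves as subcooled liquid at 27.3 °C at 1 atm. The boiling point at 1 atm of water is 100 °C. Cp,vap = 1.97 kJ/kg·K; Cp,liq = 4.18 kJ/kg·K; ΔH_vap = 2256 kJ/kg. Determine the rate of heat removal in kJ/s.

Q_c = 1390 kJ/s

vapour 112→100 °C: -23.64 kJ/kg
condensation at 100 °C: -2256 kJ/kg
liquid 100→27.3 °C: -303.89 kJ/kg
Δh = -23.64 + -2256 + -303.89 = -2583.5 kJ/kg
Q = ṁ·Δh = 1940 kg/h × -2583.5 kJ/kg = -5.012e+06 kJ/h
|Q| = 1392.2 kW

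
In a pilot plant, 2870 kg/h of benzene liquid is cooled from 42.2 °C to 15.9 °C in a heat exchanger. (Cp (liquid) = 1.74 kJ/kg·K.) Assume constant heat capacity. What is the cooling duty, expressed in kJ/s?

Q = ṁ·Cp·ΔT = 2870 × 1.74 × (15.9 − 42.2) = -131340 kJ/h
Converting: 131340 / 3600 s = 36.482 kW

Q_c = 36.5 kJ/s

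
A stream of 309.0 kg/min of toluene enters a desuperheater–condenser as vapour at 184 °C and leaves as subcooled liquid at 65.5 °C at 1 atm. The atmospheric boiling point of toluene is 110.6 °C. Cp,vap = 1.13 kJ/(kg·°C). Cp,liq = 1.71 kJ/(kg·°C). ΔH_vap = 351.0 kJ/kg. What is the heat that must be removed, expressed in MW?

vapour 184→110.6 °C: -82.942 kJ/kg
condensation at 110.6 °C: -351 kJ/kg
liquid 110.6→65.5 °C: -77.121 kJ/kg
Δh = -82.942 + -351 + -77.121 = -511.06 kJ/kg
Q = ṁ·Δh = 309.0 kg/min × -511.06 kJ/kg = -157920 kJ/min
|Q| = 2632 kW = 2.632 MW

Q_c = 2.63 MW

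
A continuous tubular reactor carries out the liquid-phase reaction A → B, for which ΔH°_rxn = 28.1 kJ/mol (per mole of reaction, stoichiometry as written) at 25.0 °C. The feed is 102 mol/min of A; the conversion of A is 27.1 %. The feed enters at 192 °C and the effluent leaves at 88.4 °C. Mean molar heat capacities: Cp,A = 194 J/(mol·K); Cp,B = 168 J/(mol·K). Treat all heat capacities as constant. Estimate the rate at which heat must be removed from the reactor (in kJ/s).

Extent of reaction ξ = 0.271 × 102 = 27.642 mol/min
Reaction term: ξ·ΔH°_rxn = 27.642 × 28.1 = 776.74 kJ/min
Sensible, feed 192→25 °C: -3304.6 kJ/min
Outlet flows (mol/min): A 74.358, B 27.642
Sensible, products 25→88.4 °C: 1209 kJ/min
Q = ΔH = -1318.9 kJ/min = -21.981 kW
Heat removed = 21.981 kJ/s

Q_out = 22.0 kJ/s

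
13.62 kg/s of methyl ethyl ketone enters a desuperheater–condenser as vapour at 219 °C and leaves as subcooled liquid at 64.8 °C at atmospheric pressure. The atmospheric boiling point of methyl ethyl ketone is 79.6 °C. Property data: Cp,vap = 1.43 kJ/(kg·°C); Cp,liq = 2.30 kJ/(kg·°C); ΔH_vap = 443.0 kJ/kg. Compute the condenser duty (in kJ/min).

Q_c = 553000 kJ/min

vapour 219→79.6 °C: -199.34 kJ/kg
condensation at 79.6 °C: -443 kJ/kg
liquid 79.6→64.8 °C: -34.04 kJ/kg
Δh = -199.34 + -443 + -34.04 = -676.38 kJ/kg
Q = ṁ·Δh = 13.62 kg/s × -676.38 kJ/kg = -9212.3 kJ/s
|Q| = 9212.3 kW = 552740 kJ/min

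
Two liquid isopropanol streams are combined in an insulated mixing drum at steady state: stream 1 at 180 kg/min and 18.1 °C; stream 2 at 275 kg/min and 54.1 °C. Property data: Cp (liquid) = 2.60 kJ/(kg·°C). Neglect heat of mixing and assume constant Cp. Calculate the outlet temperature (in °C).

T_out = 39.9 °C

No heat crosses the boundary, so H_out = H_in.
T_out = Σ ṁᵢCp,ᵢTᵢ / Σ ṁᵢCp,ᵢ
      = 47152 / 1183 = 39.858 °C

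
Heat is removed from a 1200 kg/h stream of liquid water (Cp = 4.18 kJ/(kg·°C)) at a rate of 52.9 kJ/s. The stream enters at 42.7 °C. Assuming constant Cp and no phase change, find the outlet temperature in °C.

Q = 52.9 kJ/s = 190440 kJ/h
ΔT = Q/(ṁ·Cp) = 190440/(1200×4.18) = 37.967 K
T_out = 42.7 − 37.967 = 4.7335 °C

T_out = 4.73 °C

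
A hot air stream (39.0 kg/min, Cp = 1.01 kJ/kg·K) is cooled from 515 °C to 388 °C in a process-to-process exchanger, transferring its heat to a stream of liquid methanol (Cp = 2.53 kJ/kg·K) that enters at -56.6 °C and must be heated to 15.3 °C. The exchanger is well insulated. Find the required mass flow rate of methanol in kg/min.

ṁ_c = 27.5 kg/min

Heat released by hot stream: Q = 39.0 × 1.01 × (515 − 388) = 5002.5 kJ/min
Energy balance on cold side (adiabatic exchanger): Q = ṁ_c·Cp_c·(T_c,out − T_c,in)
ṁ_c = 5002.5 / [2.53 × (15.3 − -56.6)] = 27.5 kg/min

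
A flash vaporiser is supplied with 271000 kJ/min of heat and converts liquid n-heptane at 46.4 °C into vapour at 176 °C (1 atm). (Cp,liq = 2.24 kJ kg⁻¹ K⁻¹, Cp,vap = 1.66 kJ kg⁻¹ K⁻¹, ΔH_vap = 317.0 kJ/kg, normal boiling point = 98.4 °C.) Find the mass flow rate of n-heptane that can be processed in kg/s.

ṁ = 8.03 kg/s

Δh = 2.24×(98.4−46.4) + 317.0 + 1.66×(176−98.4) = 562.3 kJ/kg
Q = 271000 kJ/min = 4516.7 kJ/s = 4516.7 kJ/s
ṁ = Q/Δh = 4516.7 / 562.3 = 8.0325 kg/s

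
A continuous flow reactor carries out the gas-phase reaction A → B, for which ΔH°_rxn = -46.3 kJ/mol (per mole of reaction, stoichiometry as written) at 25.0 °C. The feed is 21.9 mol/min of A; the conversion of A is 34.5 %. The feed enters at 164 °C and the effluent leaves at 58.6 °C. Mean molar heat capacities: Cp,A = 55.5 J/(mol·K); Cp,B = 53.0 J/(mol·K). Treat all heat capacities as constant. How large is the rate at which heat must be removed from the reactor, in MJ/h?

Q_out = 28.7 MJ/h

Extent of reaction ξ = 0.345 × 21.9 = 7.5555 mol/min
Reaction term: ξ·ΔH°_rxn = 7.5555 × -46.3 = -349.82 kJ/min
Sensible, feed 164→25 °C: -168.95 kJ/min
Outlet flows (mol/min): A 14.345, B 7.5555
Sensible, products 25→58.6 °C: 40.204 kJ/min
Q = ΔH = -478.56 kJ/min = -7.976 kW
Heat removed = 28.714 MJ/h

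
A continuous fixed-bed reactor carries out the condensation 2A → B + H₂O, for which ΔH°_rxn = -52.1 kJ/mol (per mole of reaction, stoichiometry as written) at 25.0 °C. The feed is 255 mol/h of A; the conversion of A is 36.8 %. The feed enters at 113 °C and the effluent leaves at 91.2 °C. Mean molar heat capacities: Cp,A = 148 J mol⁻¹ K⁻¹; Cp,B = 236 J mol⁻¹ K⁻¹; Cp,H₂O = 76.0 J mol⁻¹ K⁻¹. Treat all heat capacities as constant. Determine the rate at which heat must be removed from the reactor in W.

Q_out = 894 W

Extent of reaction ξ = 0.368 × 255 / 2 = 46.92 mol/h
Reaction term: ξ·ΔH°_rxn = 46.92 × -52.1 = -2444.5 kJ/h
Sensible, feed 113→25 °C: -3321.1 kJ/h
Outlet flows (mol/h): A 161.16, B 46.92, H₂O 46.92
Sensible, products 25→91.2 °C: 2548.1 kJ/h
Q = ΔH = -3217.6 kJ/h = -0.89377 kW
Heat removed = 893.77 W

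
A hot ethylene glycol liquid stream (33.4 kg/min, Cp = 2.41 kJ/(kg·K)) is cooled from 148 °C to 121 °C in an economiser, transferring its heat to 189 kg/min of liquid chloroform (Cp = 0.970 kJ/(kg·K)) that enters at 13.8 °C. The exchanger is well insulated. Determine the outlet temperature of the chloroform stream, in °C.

T_c,out = 25.7 °C

Heat released by hot stream: Q = 33.4 × 2.41 × (148 − 121) = 2173.3 kJ/min
Energy balance on cold side (adiabatic exchanger): Q = ṁ_c·Cp_c·(T_c,out − T_c,in)
T_c,out = 13.8 + 2173.3/(189 × 0.970) = 25.655 °C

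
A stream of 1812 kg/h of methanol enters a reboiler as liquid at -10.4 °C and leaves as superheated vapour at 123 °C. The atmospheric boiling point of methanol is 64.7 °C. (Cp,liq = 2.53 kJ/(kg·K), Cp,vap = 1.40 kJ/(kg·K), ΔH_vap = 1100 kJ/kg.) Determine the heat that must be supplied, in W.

liquid -10.4→64.7 °C: 190 kJ/kg
vaporisation at 64.7 °C: 1100 kJ/kg
vapour 64.7→123 °C: 81.62 kJ/kg
Δh = 190 + 1100 + 81.62 = 1371.6 kJ/kg
Q = ṁ·Δh = 1812 kg/h × 1371.6 kJ/kg = 2.4854e+06 kJ/h
|Q| = 690.38 kW = 690380 W

Q = 690000 W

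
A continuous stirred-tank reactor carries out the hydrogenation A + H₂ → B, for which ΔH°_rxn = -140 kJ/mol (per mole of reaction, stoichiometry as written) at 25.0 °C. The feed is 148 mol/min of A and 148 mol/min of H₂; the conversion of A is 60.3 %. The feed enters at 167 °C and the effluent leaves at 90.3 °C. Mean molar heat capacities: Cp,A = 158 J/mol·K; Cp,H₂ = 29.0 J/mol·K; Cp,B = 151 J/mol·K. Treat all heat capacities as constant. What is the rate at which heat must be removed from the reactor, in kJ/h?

Extent of reaction ξ = 0.603 × 148 = 89.244 mol/min
Reaction term: ξ·ΔH°_rxn = 89.244 × -140 = -12494 kJ/min
Sensible, feed 167→25 °C: -3930 kJ/min
Outlet flows (mol/min): A 58.756, H₂ 58.756, B 89.244
Sensible, products 25→90.3 °C: 1597.4 kJ/min
Q = ΔH = -14827 kJ/min = -247.11 kW
Heat removed = 889600 kJ/h

Q_out = 890000 kJ/h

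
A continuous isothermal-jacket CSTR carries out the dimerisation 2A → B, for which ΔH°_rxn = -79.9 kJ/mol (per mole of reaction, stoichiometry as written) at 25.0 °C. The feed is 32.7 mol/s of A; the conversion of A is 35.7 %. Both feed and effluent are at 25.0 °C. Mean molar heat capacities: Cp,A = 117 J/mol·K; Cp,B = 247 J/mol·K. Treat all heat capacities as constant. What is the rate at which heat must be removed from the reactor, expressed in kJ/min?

Q_out = 28000 kJ/min

Extent of reaction ξ = 0.357 × 32.7 / 2 = 5.8369 mol/s
Reaction term: ξ·ΔH°_rxn = 5.8369 × -79.9 = -466.37 kJ/s
Q = ΔH = -466.37 kJ/s = -466.37 kW
Heat removed = 27982 kJ/min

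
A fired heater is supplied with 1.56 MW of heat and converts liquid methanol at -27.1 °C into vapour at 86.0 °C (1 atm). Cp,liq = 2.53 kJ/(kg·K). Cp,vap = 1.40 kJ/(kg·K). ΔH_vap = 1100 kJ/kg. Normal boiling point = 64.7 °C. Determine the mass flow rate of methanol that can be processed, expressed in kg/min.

Δh = 2.53×(64.7−-27.1) + 1100 + 1.40×(86.0−64.7) = 1362.1 kJ/kg
Q = 1.56 MW = 1560 kJ/s = 93600 kJ/min
ṁ = Q/Δh = 93600 / 1362.1 = 68.719 kg/min

ṁ = 68.7 kg/min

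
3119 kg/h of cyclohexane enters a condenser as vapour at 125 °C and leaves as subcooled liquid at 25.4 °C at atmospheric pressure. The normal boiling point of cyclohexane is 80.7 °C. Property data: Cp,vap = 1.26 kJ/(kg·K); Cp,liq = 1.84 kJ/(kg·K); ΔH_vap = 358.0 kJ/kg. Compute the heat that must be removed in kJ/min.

Q_c = 26800 kJ/min

vapour 125→80.7 °C: -55.818 kJ/kg
condensation at 80.7 °C: -358 kJ/kg
liquid 80.7→25.4 °C: -101.75 kJ/kg
Δh = -55.818 + -358 + -101.75 = -515.57 kJ/kg
Q = ṁ·Δh = 3119 kg/h × -515.57 kJ/kg = -1.6081e+06 kJ/h
|Q| = 446.68 kW = 26801 kJ/min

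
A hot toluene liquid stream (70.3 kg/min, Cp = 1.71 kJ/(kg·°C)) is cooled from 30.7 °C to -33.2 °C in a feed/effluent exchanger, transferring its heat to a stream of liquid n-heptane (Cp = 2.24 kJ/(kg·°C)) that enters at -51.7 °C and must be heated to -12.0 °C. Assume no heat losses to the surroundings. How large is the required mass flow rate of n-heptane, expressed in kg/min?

ṁ_c = 86.4 kg/min

Heat released by hot stream: Q = 70.3 × 1.71 × (30.7 − -33.2) = 7681.6 kJ/min
Energy balance on cold side (adiabatic exchanger): Q = ṁ_c·Cp_c·(T_c,out − T_c,in)
ṁ_c = 7681.6 / [2.24 × (-12.0 − -51.7)] = 86.38 kg/min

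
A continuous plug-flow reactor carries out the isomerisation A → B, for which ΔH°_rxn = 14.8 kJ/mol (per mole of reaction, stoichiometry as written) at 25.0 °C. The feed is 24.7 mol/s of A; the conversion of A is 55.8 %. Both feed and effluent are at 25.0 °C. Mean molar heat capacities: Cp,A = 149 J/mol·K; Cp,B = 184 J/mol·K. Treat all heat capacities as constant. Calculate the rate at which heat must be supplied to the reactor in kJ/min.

Extent of reaction ξ = 0.558 × 24.7 = 13.783 mol/s
Reaction term: ξ·ΔH°_rxn = 13.783 × 14.8 = 203.98 kJ/s
Q = ΔH = 203.98 kJ/s = 203.98 kW
Heat supplied = 12239 kJ/min

Q_in = 12200 kJ/min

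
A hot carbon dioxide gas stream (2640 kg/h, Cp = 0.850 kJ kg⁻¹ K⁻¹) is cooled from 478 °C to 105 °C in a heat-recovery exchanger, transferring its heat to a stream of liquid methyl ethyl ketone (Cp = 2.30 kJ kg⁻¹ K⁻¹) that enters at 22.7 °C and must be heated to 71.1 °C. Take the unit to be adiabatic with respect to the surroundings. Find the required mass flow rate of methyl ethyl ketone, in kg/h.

Heat released by hot stream: Q = 2640 × 0.850 × (478 − 105) = 837010 kJ/h
Energy balance on cold side (adiabatic exchanger): Q = ṁ_c·Cp_c·(T_c,out − T_c,in)
ṁ_c = 837010 / [2.30 × (71.1 − 22.7)] = 7519 kg/h

ṁ_c = 7520 kg/h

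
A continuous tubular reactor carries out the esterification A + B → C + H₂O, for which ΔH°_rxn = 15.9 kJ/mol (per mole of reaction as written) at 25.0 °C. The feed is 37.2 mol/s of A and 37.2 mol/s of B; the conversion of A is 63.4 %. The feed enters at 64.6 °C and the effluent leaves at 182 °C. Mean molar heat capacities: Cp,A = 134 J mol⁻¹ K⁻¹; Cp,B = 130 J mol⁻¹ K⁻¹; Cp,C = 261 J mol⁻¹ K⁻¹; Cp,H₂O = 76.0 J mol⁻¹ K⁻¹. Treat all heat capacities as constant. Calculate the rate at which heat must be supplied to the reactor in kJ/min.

Q_in = 108000 kJ/min

Extent of reaction ξ = 0.634 × 37.2 = 23.585 mol/s
Reaction term: ξ·ΔH°_rxn = 23.585 × 15.9 = 375 kJ/s
Sensible, feed 64.6→25 °C: -388.9 kJ/s
Outlet flows (mol/s): A 13.615, B 13.615, C 23.585, H₂O 23.585
Sensible, products 25→182 °C: 1812.2 kJ/s
Q = ΔH = 1798.3 kJ/s = 1798.3 kW
Heat supplied = 107900 kJ/min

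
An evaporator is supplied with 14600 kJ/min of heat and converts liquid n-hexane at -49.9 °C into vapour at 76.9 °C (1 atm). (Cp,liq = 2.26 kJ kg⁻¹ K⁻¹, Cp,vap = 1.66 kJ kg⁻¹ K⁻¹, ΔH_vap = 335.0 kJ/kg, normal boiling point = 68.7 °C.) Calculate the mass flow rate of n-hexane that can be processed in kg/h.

ṁ = 1420 kg/h

Δh = 2.26×(68.7−-49.9) + 335.0 + 1.66×(76.9−68.7) = 616.65 kJ/kg
Q = 14600 kJ/min = 243.33 kJ/s = 876000 kJ/h
ṁ = Q/Δh = 876000 / 616.65 = 1420.6 kg/h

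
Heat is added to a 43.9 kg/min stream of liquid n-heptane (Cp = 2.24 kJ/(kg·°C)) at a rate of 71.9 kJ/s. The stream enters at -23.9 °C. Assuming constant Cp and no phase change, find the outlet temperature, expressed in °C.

Q = 71.9 kJ/s = 4314 kJ/min
ΔT = Q/(ṁ·Cp) = 4314/(43.9×2.24) = 43.87 K
T_out = -23.9 + 43.87 = 19.97 °C

T_out = 20.0 °C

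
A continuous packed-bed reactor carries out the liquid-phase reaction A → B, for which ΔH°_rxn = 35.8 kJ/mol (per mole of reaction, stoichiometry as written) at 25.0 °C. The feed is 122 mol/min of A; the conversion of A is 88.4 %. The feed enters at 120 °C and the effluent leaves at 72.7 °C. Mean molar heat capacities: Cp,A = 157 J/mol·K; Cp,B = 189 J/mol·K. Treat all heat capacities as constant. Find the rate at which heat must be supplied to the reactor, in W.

Extent of reaction ξ = 0.884 × 122 = 107.85 mol/min
Reaction term: ξ·ΔH°_rxn = 107.85 × 35.8 = 3861 kJ/min
Sensible, feed 120→25 °C: -1819.6 kJ/min
Outlet flows (mol/min): A 14.152, B 107.85
Sensible, products 25→72.7 °C: 1078.3 kJ/min
Q = ΔH = 3119.6 kJ/min = 51.993 kW
Heat supplied = 51993 W

Q_in = 52000 W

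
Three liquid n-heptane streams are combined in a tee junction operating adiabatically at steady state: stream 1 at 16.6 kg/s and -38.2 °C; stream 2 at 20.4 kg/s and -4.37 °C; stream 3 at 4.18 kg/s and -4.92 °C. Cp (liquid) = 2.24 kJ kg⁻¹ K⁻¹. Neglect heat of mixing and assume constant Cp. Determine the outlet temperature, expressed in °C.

T_out = -18.1 °C

No heat crosses the boundary, so H_out = H_in.
T_out = Σ ṁᵢCp,ᵢTᵢ / Σ ṁᵢCp,ᵢ
      = -1666.2 / 92.243 = -18.063 °C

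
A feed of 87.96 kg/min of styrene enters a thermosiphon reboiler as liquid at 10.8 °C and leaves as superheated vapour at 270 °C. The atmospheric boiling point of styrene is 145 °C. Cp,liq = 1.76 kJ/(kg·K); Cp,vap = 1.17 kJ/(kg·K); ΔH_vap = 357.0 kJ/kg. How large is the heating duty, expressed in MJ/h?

Q = 3900 MJ/h

liquid 10.8→145 °C: 236.19 kJ/kg
vaporisation at 145 °C: 357 kJ/kg
vapour 145→270 °C: 146.25 kJ/kg
Δh = 236.19 + 357 + 146.25 = 739.44 kJ/kg
Q = ṁ·Δh = 87.96 kg/min × 739.44 kJ/kg = 65041 kJ/min
|Q| = 1084 kW = 3902.5 MJ/h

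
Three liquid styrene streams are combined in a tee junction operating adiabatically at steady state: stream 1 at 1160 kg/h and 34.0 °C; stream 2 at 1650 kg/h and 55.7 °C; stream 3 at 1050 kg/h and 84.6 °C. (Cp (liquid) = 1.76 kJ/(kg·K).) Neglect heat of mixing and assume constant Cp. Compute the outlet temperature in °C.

No heat crosses the boundary, so H_out = H_in.
T_out = Σ ṁᵢCp,ᵢTᵢ / Σ ṁᵢCp,ᵢ
      = 387510 / 6793.6 = 57.04 °C

T_out = 57.0 °C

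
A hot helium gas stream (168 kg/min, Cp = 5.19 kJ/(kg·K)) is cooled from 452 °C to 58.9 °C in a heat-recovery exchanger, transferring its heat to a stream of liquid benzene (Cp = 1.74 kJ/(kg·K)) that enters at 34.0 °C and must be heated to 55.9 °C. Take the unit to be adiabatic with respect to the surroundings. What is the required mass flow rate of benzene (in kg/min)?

Heat released by hot stream: Q = 168 × 5.19 × (452 − 58.9) = 342750 kJ/min
Energy balance on cold side (adiabatic exchanger): Q = ṁ_c·Cp_c·(T_c,out − T_c,in)
ṁ_c = 342750 / [1.74 × (55.9 − 34.0)] = 8994.7 kg/min

ṁ_c = 8990 kg/min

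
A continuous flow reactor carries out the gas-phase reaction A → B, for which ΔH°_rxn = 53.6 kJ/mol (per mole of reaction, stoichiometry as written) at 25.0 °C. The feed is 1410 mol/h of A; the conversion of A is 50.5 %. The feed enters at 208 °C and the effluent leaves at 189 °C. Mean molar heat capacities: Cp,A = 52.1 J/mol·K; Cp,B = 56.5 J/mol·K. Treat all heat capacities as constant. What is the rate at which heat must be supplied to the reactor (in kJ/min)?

Q_in = 621 kJ/min

Extent of reaction ξ = 0.505 × 1410 = 712.05 mol/h
Reaction term: ξ·ΔH°_rxn = 712.05 × 53.6 = 38166 kJ/h
Sensible, feed 208→25 °C: -13443 kJ/h
Outlet flows (mol/h): A 697.95, B 712.05
Sensible, products 25→189 °C: 12561 kJ/h
Q = ΔH = 37284 kJ/h = 10.357 kW
Heat supplied = 621.4 kJ/min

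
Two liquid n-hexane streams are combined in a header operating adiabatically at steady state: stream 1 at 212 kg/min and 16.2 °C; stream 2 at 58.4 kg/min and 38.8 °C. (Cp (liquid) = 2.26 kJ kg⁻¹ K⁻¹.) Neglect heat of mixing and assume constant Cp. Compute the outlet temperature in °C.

T_out = 21.1 °C

Energy balance with Q = 0: Σ ṁᵢCp,ᵢ(T_out − Tᵢ) = 0
Σ ṁᵢCp,ᵢTᵢ = 212×2.26×16.2 + 58.4×2.26×38.8 = 12883
Σ ṁᵢCp,ᵢ = 212×2.26 + 58.4×2.26 = 611.1
T_out = 12883 / 611.1 = 21.081 °C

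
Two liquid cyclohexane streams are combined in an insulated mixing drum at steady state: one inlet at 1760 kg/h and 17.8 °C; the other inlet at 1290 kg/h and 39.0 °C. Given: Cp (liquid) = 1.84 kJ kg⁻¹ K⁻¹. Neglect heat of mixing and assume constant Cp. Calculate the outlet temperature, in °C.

T_out = 26.8 °C

No heat crosses the boundary, so H_out = H_in.
T_out = Σ ṁᵢCp,ᵢTᵢ / Σ ṁᵢCp,ᵢ
      = 150210 / 5612 = 26.767 °C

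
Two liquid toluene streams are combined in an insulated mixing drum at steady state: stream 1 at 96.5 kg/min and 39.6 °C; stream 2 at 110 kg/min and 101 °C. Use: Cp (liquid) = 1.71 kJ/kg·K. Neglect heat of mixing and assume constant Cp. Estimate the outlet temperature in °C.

T_out = 72.3 °C

Adiabatic, steady state ⇒ Σ ṁᵢCp,ᵢ(T_out − Tᵢ) = 0
T_out = Σ ṁᵢCp,ᵢTᵢ / Σ ṁᵢCp,ᵢ
      = 25533 / 353.12 = 72.307 °C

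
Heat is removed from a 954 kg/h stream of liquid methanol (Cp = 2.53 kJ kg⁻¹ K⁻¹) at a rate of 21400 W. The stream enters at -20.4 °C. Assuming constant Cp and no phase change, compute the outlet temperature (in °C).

T_out = -52.3 °C

Q = 21400 W = 77040 kJ/h
ΔT = Q/(ṁ·Cp) = 77040/(954×2.53) = 31.919 K
T_out = -20.4 − 31.919 = -52.319 °C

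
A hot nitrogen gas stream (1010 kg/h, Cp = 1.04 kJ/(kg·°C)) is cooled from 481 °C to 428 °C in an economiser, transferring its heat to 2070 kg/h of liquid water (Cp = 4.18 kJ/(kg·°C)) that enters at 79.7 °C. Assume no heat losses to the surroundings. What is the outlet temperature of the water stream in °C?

T_c,out = 86.1 °C

Heat released by hot stream: Q = 1010 × 1.04 × (481 − 428) = 55671 kJ/h
Energy balance on cold side (adiabatic exchanger): Q = ṁ_c·Cp_c·(T_c,out − T_c,in)
T_c,out = 79.7 + 55671/(2070 × 4.18) = 86.134 °C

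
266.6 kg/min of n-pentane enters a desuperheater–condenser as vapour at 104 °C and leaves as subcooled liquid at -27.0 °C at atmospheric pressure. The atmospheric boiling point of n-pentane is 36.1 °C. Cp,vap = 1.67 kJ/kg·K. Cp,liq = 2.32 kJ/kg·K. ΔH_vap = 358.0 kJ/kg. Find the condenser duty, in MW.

Q_c = 2.75 MW

vapour 104→36.1 °C: -113.39 kJ/kg
condensation at 36.1 °C: -358 kJ/kg
liquid 36.1→-27.0 °C: -146.39 kJ/kg
Δh = -113.39 + -358 + -146.39 = -617.78 kJ/kg
Q = ṁ·Δh = 266.6 kg/min × -617.78 kJ/kg = -164700 kJ/min
|Q| = 2745 kW = 2.745 MW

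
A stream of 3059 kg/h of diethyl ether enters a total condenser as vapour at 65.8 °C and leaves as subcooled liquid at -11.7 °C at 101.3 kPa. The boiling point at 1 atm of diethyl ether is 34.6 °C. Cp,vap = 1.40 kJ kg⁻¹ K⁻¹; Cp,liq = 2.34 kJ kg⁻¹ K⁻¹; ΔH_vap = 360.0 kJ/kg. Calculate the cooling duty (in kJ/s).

vapour 65.8→34.6 °C: -43.68 kJ/kg
condensation at 34.6 °C: -360 kJ/kg
liquid 34.6→-11.7 °C: -108.34 kJ/kg
Δh = -43.68 + -360 + -108.34 = -512.02 kJ/kg
Q = ṁ·Δh = 3059 kg/h × -512.02 kJ/kg = -1.5663e+06 kJ/h
|Q| = 435.08 kW

Q_c = 435 kJ/s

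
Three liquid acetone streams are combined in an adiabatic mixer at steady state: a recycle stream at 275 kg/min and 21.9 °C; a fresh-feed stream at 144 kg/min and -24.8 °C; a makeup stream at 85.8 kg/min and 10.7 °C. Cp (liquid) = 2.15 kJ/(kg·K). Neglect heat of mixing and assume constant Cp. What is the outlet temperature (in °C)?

T_out = 6.67 °C

Energy balance with Q = 0: Σ ṁᵢCp,ᵢ(T_out − Tᵢ) = 0
Σ ṁᵢCp,ᵢTᵢ = 275×2.15×21.9 + 144×2.15×-24.8 + 85.8×2.15×10.7 = 7244.1
Σ ṁᵢCp,ᵢ = 275×2.15 + 144×2.15 + 85.8×2.15 = 1085.3
T_out = 7244.1 / 1085.3 = 6.6746 °C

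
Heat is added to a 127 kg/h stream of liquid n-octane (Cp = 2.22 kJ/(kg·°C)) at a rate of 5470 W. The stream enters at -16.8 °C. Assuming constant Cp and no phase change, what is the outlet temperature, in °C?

T_out = 53.0 °C

Q = 5470 W = 19692 kJ/h
ΔT = Q/(ṁ·Cp) = 19692/(127×2.22) = 69.845 K
T_out = -16.8 + 69.845 = 53.045 °C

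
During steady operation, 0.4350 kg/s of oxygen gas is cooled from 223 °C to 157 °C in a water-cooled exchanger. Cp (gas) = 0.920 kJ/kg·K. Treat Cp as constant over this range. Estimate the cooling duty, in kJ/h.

Q_c = 95100 kJ/h

Q = ṁ·Cp·ΔT = 0.4350 × 0.920 × (157 − 223) = -26.413 kJ/s
Cooling duty = 95088 kJ/h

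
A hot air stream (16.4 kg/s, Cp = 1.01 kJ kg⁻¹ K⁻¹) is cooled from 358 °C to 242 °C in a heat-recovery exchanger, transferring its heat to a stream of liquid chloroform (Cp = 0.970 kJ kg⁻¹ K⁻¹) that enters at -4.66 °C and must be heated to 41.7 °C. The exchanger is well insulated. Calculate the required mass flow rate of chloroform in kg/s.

Heat released by hot stream: Q = 16.4 × 1.01 × (358 − 242) = 1921.4 kJ/s
Energy balance on cold side (adiabatic exchanger): Q = ṁ_c·Cp_c·(T_c,out − T_c,in)
ṁ_c = 1921.4 / [0.970 × (41.7 − -4.66)] = 42.728 kg/s

ṁ_c = 42.7 kg/s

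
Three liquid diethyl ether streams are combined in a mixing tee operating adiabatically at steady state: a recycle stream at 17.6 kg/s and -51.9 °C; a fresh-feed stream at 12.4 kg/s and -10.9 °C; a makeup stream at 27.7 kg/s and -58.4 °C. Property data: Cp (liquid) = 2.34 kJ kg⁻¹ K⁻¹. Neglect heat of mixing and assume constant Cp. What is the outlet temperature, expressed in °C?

No heat crosses the boundary, so H_out = H_in.
Σ ṁᵢCp,ᵢTᵢ = 17.6×2.34×-51.9 + 12.4×2.34×-10.9 + 27.7×2.34×-58.4 = -6239.1
Σ ṁᵢCp,ᵢ = 17.6×2.34 + 12.4×2.34 + 27.7×2.34 = 135.02
T_out = -6239.1 / 135.02 = -46.209 °C

T_out = -46.2 °C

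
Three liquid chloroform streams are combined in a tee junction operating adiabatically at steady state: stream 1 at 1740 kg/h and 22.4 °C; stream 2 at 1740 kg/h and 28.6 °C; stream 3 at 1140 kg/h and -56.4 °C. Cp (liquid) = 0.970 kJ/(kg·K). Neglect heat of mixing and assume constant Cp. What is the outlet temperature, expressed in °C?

Energy balance with Q = 0: Σ ṁᵢCp,ᵢ(T_out − Tᵢ) = 0
Σ ṁᵢCp,ᵢTᵢ = 1740×0.970×22.4 + 1740×0.970×28.6 + 1140×0.970×-56.4 = 23711
Σ ṁᵢCp,ᵢ = 1740×0.970 + 1740×0.970 + 1140×0.970 = 4481.4
T_out = 23711 / 4481.4 = 5.2909 °C

T_out = 5.29 °C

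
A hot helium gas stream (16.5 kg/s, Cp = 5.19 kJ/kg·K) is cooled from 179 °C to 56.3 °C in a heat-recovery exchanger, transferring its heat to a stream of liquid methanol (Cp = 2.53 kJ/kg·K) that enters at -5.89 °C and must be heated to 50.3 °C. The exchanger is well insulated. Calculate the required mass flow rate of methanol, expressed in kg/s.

Heat released by hot stream: Q = 16.5 × 5.19 × (179 − 56.3) = 10507 kJ/s
Energy balance on cold side (adiabatic exchanger): Q = ṁ_c·Cp_c·(T_c,out − T_c,in)
ṁ_c = 10507 / [2.53 × (50.3 − -5.89)] = 73.912 kg/s

ṁ_c = 73.9 kg/s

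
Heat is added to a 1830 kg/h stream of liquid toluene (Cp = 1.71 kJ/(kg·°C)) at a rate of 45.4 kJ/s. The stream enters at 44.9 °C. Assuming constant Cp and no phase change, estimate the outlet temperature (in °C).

Q = 45.4 kJ/s = 163440 kJ/h
ΔT = Q/(ṁ·Cp) = 163440/(1830×1.71) = 52.229 K
T_out = 44.9 + 52.229 = 97.129 °C

T_out = 97.1 °C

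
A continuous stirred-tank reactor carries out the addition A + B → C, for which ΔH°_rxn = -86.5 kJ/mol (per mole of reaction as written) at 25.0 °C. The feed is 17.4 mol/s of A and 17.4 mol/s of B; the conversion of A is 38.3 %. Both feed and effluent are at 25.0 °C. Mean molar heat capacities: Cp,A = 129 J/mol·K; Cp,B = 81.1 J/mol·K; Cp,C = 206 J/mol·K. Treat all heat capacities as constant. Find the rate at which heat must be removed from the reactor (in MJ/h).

Extent of reaction ξ = 0.383 × 17.4 = 6.6642 mol/s
Reaction term: ξ·ΔH°_rxn = 6.6642 × -86.5 = -576.45 kJ/s
Q = ΔH = -576.45 kJ/s = -576.45 kW
Heat removed = 2075.2 MJ/h

Q_out = 2080 MJ/h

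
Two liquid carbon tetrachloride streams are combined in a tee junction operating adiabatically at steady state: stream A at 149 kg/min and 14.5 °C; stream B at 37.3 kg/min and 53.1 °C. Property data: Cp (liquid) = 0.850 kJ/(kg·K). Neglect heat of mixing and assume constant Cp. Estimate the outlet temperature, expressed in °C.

No heat crosses the boundary, so H_out = H_in.
Σ ṁᵢCp,ᵢTᵢ = 149×0.850×14.5 + 37.3×0.850×53.1 = 3520
Σ ṁᵢCp,ᵢ = 149×0.850 + 37.3×0.850 = 158.35
T_out = 3520 / 158.35 = 22.228 °C

T_out = 22.2 °C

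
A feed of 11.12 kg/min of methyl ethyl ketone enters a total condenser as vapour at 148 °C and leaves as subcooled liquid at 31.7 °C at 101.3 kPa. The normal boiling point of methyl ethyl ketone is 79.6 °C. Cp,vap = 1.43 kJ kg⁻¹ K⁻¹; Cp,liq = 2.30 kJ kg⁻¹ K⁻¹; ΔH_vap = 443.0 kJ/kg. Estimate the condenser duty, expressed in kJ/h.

Q_c = 434000 kJ/h

vapour 148→79.6 °C: -97.812 kJ/kg
condensation at 79.6 °C: -443 kJ/kg
liquid 79.6→31.7 °C: -110.17 kJ/kg
Δh = -97.812 + -443 + -110.17 = -650.98 kJ/kg
Q = ṁ·Δh = 11.12 kg/min × -650.98 kJ/kg = -7238.9 kJ/min
|Q| = 120.65 kW = 434340 kJ/h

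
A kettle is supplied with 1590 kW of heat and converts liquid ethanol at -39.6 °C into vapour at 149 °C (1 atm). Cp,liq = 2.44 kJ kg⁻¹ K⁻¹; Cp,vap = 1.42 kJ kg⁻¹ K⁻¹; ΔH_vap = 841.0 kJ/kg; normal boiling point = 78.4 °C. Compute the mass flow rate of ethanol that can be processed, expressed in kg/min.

ṁ = 77.6 kg/min

Δh = 2.44×(78.4−-39.6) + 841.0 + 1.42×(149−78.4) = 1229.2 kJ/kg
Q = 1590 kW = 1590 kJ/s = 95400 kJ/min
ṁ = Q/Δh = 95400 / 1229.2 = 77.613 kg/min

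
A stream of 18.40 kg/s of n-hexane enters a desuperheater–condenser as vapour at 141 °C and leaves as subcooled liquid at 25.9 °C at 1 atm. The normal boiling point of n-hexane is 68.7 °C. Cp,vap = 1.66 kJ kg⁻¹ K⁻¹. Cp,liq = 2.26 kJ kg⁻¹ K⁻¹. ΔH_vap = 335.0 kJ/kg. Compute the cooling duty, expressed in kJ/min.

vapour 141→68.7 °C: -120.02 kJ/kg
condensation at 68.7 °C: -335 kJ/kg
liquid 68.7→25.9 °C: -96.728 kJ/kg
Δh = -120.02 + -335 + -96.728 = -551.75 kJ/kg
Q = ṁ·Δh = 18.40 kg/s × -551.75 kJ/kg = -10152 kJ/s
|Q| = 10152 kW = 609130 kJ/min

Q_c = 609000 kJ/min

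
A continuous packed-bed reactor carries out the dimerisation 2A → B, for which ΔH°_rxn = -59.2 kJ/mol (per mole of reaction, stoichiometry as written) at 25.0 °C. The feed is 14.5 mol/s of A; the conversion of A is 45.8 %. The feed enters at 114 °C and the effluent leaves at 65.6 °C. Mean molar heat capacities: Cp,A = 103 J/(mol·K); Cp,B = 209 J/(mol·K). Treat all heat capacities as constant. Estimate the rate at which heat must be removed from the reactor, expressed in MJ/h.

Q_out = 966 MJ/h

Extent of reaction ξ = 0.458 × 14.5 / 2 = 3.3205 mol/s
Reaction term: ξ·ΔH°_rxn = 3.3205 × -59.2 = -196.57 kJ/s
Sensible, feed 114→25 °C: -132.92 kJ/s
Outlet flows (mol/s): A 7.859, B 3.3205
Sensible, products 25→65.6 °C: 61.041 kJ/s
Q = ΔH = -268.45 kJ/s = -268.45 kW
Heat removed = 966.44 MJ/h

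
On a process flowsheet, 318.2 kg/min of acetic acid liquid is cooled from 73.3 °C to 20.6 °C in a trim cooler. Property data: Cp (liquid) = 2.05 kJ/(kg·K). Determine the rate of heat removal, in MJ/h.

Q = ṁ·Cp·ΔT = 318.2 × 2.05 × (20.6 − 73.3) = -34377 kJ/min
Converting: 34377 / 60 s = 572.95 kW
Cooling duty = 2062.6 MJ/h

Q_c = 2060 MJ/h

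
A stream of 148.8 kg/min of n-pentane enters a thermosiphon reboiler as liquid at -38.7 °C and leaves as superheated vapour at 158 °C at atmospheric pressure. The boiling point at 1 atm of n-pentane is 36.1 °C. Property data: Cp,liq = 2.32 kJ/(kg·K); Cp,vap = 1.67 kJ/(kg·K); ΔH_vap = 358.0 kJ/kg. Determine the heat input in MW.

liquid -38.7→36.1 °C: 173.54 kJ/kg
vaporisation at 36.1 °C: 358 kJ/kg
vapour 36.1→158 °C: 203.57 kJ/kg
Δh = 173.54 + 358 + 203.57 = 735.11 kJ/kg
Q = ṁ·Δh = 148.8 kg/min × 735.11 kJ/kg = 109380 kJ/min
|Q| = 1823.1 kW = 1.8231 MW

Q = 1.82 MW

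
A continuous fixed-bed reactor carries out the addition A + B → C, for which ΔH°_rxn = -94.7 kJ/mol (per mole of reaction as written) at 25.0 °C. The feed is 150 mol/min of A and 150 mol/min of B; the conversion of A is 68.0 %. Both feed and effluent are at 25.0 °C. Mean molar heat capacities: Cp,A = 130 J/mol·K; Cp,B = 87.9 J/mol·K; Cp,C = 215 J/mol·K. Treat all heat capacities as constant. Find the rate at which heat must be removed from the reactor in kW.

Extent of reaction ξ = 0.680 × 150 = 102 mol/min
Reaction term: ξ·ΔH°_rxn = 102 × -94.7 = -9659.4 kJ/min
Q = ΔH = -9659.4 kJ/min = -160.99 kW
Heat removed = 160.99 kW

Q_out = 161 kW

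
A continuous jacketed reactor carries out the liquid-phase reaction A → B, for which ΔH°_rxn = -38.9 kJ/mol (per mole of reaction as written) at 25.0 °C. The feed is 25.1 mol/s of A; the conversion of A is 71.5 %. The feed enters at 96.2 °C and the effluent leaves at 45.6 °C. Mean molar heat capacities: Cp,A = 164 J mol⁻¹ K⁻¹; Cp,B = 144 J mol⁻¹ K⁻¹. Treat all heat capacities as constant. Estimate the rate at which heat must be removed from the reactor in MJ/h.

Q_out = 3290 MJ/h

Extent of reaction ξ = 0.715 × 25.1 = 17.947 mol/s
Reaction term: ξ·ΔH°_rxn = 17.947 × -38.9 = -698.12 kJ/s
Sensible, feed 96.2→25 °C: -293.09 kJ/s
Outlet flows (mol/s): A 7.1535, B 17.947
Sensible, products 25→45.6 °C: 77.404 kJ/s
Q = ΔH = -913.8 kJ/s = -913.8 kW
Heat removed = 3289.7 MJ/h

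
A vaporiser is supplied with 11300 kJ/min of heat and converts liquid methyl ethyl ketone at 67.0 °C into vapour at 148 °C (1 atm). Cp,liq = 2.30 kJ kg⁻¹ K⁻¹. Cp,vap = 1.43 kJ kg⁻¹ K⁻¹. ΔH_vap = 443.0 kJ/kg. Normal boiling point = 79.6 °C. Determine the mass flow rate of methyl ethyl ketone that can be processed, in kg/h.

ṁ = 1190 kg/h

Δh = 2.30×(79.6−67.0) + 443.0 + 1.43×(148−79.6) = 569.79 kJ/kg
Q = 11300 kJ/min = 188.33 kJ/s = 678000 kJ/h
ṁ = Q/Δh = 678000 / 569.79 = 1189.9 kg/h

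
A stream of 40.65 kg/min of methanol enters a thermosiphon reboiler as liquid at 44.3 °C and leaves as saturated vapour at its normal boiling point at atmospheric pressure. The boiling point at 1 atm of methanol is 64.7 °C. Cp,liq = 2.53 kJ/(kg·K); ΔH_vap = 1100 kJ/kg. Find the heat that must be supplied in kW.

liquid 44.3→64.7 °C: 51.612 kJ/kg
vaporisation at 64.7 °C: 1100 kJ/kg
Δh = 51.612 + 1100 = 1151.6 kJ/kg
Q = ṁ·Δh = 40.65 kg/min × 1151.6 kJ/kg = 46813 kJ/min
|Q| = 780.22 kW

Q = 780 kW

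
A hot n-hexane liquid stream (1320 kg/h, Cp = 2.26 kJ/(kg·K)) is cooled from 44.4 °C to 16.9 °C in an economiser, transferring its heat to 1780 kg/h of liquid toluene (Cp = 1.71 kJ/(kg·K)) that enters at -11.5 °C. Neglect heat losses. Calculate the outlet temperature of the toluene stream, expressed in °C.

Heat released by hot stream: Q = 1320 × 2.26 × (44.4 − 16.9) = 82038 kJ/h
Energy balance on cold side (adiabatic exchanger): Q = ṁ_c·Cp_c·(T_c,out − T_c,in)
T_c,out = -11.5 + 82038/(1780 × 1.71) = 15.452 °C

T_c,out = 15.5 °C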